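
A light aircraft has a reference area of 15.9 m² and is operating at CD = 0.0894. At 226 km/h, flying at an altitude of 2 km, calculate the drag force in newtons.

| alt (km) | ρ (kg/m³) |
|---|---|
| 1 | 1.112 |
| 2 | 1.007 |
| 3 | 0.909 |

At 2 km, from the table: ρ = 1.007 kg/m³.
Convert speed: v = 226 km/h ÷ 3.6 = 62.78 m/s.
D = ½ρv²S·CD = ½ × 1.007 × 62.78² × 15.9 × 0.0894 = 2820 N

D = 2820 N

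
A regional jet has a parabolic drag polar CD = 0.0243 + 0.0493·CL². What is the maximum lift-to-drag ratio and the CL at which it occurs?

(L/D)max = 14.4, at CL = 0.702

For CD = CD0 + K·CL², (L/D)max occurs at CL* = √(CD0/K) and equals 1/(2√(K·CD0)).
(L/D)max = 1/(2√(0.0493 × 0.0243)) = 1/(2 × 0.03461) = 14.4
CL* = √(0.0243/0.0493) = 0.702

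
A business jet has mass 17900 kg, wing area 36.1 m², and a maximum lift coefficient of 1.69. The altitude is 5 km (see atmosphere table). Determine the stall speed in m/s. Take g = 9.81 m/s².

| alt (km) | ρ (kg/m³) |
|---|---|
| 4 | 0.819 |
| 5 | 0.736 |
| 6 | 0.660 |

At 5 km, from the table: ρ = 0.736 kg/m³.
At stall, lift equals weight: L = W = m·g = 17900 × 9.81 = 1.756×10^5 N.
From L = ½ρV²S·CL,max = W: V_stall = √(2W/(ρSCL,max)) = √(2·1.756×10^5/(0.736·36.1·1.69))
V_stall = √7821 = 88.4 m/s

V_stall = 88.4 m/s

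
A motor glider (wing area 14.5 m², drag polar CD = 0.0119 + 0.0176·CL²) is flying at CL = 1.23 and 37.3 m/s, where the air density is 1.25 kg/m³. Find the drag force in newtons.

D = 486 N

CD = 0.0119 + 0.0176 × 1.23² = 0.03853
D = ½ρv²S·CD = ½ × 1.25 × 37.3² × 14.5 × 0.03853 = 486 N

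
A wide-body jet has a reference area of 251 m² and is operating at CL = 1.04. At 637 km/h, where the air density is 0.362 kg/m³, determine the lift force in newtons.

L = 1.48×10^6 N

Convert speed: v = 637 km/h ÷ 3.6 = 176.9 m/s.
L = ½ρv²S·CL = ½ × 0.362 × 176.9² × 251 × 1.04 = 1.48×10^6 N ≈ 1480 kN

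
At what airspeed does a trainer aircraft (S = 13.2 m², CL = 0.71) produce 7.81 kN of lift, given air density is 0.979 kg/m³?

L = ½ρv²S·CL ⇒ v = √(2L/(ρ·S·CL))
v = √(2 × 7810 / (0.979 × 13.2 × 0.71)) = √1702 = 41.3 m/s

v = 41.3 m/s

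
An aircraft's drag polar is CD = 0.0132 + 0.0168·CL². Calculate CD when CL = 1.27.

CD = 0.0132 + 0.0168 × 1.27² = 0.0132 + 0.0271 = 0.0403

CD = 0.0403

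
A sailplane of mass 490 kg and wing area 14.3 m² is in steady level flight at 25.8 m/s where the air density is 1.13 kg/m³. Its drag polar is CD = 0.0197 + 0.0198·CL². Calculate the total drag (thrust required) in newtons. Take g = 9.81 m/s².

D = 191 N

In steady level flight, lift balances weight: W = mg = 490 × 9.81 = 4806.9 N.
Dynamic pressure q = 0.5 × 1.13 × 25.8² = 376.1 Pa.
Required CL = L/(qS) = 4806.9/(376.1·14.3) = 0.8938.
CD = 0.0197 + 0.0198 × 0.8938² = 0.03552.
D = q·S·CD = 376.1 × 14.3 × 0.03552 = 191 N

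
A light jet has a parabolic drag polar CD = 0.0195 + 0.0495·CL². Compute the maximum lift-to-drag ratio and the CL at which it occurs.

(L/D)max = 16.1, at CL = 0.628

For CD = CD0 + K·CL², (L/D)max occurs at CL* = √(CD0/K) and equals 1/(2√(K·CD0)).
(L/D)max = 1/(2√(0.0495 × 0.0195)) = 1/(2 × 0.03107) = 16.1
CL* = √(0.0195/0.0495) = 0.628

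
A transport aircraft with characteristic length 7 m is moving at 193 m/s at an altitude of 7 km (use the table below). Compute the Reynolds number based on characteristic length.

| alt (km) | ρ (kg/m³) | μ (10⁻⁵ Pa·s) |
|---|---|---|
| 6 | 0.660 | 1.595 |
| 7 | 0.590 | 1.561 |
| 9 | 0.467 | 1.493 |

Re = 5.11×10^7

At 7 km, from the table: ρ = 0.590 kg/m³, μ = 1.561×10⁻⁵ Pa·s.
Re = ρ·v·c/μ = 0.59 × 193 × 7 / (1.561×10⁻⁵) = 5.11×10^7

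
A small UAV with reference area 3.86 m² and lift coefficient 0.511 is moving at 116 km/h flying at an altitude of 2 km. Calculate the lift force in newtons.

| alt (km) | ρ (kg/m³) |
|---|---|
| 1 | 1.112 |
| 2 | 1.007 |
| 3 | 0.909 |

At 2 km, from the table: ρ = 1.007 kg/m³.
Convert speed: v = 116 km/h ÷ 3.6 = 32.22 m/s.
Dynamic pressure q = ½ρv² = ½ × 1.007 × 32.22² = 522.8 Pa.
L = q·S·CL = 522.8 × 3.86 × 0.511 = 1030 N

L = 1030 N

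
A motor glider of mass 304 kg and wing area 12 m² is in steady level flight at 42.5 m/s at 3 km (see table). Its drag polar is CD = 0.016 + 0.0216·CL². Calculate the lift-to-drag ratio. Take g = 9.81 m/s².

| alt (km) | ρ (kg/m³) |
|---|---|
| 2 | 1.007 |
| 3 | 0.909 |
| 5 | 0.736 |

At 3 km, from the table: ρ = 0.909 kg/m³.
Weight W = mg = 304 × 9.81 = 2982.2 N; in level flight L = W.
q = ½ρv² = ½ × 0.909 × 42.5² = 820.9 Pa.
CL = W/(q·S) = 2982.2 / (820.9 × 12) = 0.3027.
CD = 0.016 + 0.0216 × 0.3027² = 0.01798.
L/D = CL/CD = 0.3027 / 0.01798 = 16.8

L/D = 16.8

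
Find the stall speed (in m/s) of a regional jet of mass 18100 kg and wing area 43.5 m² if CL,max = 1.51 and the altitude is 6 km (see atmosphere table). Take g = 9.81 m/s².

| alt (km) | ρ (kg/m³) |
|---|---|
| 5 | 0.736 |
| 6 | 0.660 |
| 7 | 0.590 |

At 6 km, from the table: ρ = 0.660 kg/m³.
At stall, lift equals weight: L = W = m·g = 18100 × 9.81 = 1.776×10^5 N.
From L = ½ρV²S·CL,max = W: V_stall = √(2W/(ρSCL,max)) = √(2·1.776×10^5/(0.66·43.5·1.51))
V_stall = √8192 = 90.5 m/s

V_stall = 90.5 m/s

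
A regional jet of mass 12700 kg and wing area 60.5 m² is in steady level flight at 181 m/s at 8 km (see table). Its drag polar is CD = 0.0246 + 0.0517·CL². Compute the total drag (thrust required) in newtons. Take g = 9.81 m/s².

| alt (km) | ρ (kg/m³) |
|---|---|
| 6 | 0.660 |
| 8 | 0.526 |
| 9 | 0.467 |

At 8 km, from the table: ρ = 0.526 kg/m³.
Weight W = mg = 12700 × 9.81 = 1.2459×10^5 N; in level flight L = W.
q = ½ρv² = ½ × 0.526 × 181² = 8616 Pa.
CL = W/(q·S) = 1.2459×10^5 / (8616 × 60.5) = 0.239.
CD = 0.0246 + 0.0517 × 0.239² = 0.02755.
D = q·S·CD = 8616 × 60.5 × 0.02755 = 14360 N

D = 14400 N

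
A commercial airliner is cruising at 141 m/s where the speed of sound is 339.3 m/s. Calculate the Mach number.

M = v/a = 141 / 339.3 = 0.416

M = 0.416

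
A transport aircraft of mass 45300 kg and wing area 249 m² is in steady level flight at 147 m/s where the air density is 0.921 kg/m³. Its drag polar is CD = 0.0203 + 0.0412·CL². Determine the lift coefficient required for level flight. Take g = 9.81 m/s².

Level flight ⇒ L = W = m·g = 45300 × 9.81 = 4.4439×10^5 N.
Dynamic pressure q = 0.5 × 0.921 × 147² = 9951 Pa.
CL = 2W/(ρv²S) = 2×4.4439×10^5/(0.921×147²×249) = 0.1794.

CL = 0.179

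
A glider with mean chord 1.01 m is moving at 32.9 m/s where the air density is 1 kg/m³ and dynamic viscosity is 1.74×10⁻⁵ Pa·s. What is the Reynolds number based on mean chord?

Re = ρ·v·c/μ = 1 × 32.9 × 1.01 / (1.74×10⁻⁵) = 1.91×10^6

Re = 1.91×10^6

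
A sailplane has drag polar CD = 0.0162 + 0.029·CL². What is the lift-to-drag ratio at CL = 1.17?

CD = 0.0162 + 0.029 × 1.17² = 0.0559
L/D = CL/CD = 1.17 / 0.0559 = 20.9

L/D = 20.9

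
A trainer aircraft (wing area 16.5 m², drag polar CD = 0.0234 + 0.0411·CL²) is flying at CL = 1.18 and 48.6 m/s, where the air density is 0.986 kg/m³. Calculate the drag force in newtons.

D = 1550 N

CD = 0.0234 + 0.0411 × 1.18² = 0.08063
D = ½ρv²S·CD = ½ × 0.986 × 48.6² × 16.5 × 0.08063 = 1550 N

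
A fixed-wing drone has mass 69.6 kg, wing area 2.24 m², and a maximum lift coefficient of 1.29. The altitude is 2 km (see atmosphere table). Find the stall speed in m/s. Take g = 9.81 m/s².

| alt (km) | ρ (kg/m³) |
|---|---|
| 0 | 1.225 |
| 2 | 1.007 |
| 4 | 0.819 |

At 2 km, from the table: ρ = 1.007 kg/m³.
Stall occurs when L = W at CL,max. W = mg = 69.6 × 9.81 = 682.8 N.
From L = ½ρV²S·CL,max = W: V_stall = √(2W/(ρSCL,max)) = √(2·682.8/(1.007·2.24·1.29))
V_stall = √469.3 = 21.7 m/s

V_stall = 21.7 m/s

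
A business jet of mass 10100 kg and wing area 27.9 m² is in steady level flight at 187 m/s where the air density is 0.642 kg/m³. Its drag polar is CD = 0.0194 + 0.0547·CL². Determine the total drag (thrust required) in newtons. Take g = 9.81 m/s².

D = 7790 N

Weight W = mg = 10100 × 9.81 = 99081 N; in level flight L = W.
Dynamic pressure q = 0.5 × 0.642 × 187² = 11230 Pa.
CL = W/(q·S) = 99081 / (11230 × 27.9) = 0.3164.
CD = 0.0194 + 0.0547 × 0.3164² = 0.02487.
D = q·S·CD = 11230 × 27.9 × 0.02487 = 7790 N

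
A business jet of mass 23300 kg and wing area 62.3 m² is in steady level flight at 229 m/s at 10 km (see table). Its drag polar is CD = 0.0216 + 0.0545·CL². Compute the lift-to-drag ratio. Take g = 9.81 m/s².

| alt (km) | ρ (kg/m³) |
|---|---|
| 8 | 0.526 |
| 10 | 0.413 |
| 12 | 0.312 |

L/D = 12.2

At 10 km, from the table: ρ = 0.413 kg/m³.
Level flight ⇒ L = W = m·g = 23300 × 9.81 = 2.2857×10^5 N.
Dynamic pressure q = 0.5 × 0.413 × 229² = 10830 Pa.
CL = W/(q·S) = 2.2857×10^5 / (10830 × 62.3) = 0.3388.
CD = 0.0216 + 0.0545 × 0.3388² = 0.02786.
L/D = CL/CD = 0.3388 / 0.02786 = 12.2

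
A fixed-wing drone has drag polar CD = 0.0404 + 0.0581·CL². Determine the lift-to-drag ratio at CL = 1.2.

L/D = 9.67

CD = 0.0404 + 0.0581 × 1.2² = 0.1241
L/D = CL/CD = 1.2 / 0.1241 = 9.67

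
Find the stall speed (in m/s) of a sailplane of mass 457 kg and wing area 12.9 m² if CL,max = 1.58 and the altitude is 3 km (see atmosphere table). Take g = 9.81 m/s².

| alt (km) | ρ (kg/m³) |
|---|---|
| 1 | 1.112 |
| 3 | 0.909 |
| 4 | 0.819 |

At 3 km, from the table: ρ = 0.909 kg/m³.
Weight W = mg = 457 × 9.81 = 4483 N.
From L = ½ρV²S·CL,max = W: V_stall = √(2W/(ρSCL,max)) = √(2·4483/(0.909·12.9·1.58))
V_stall = √484 = 22 m/s

V_stall = 22 m/s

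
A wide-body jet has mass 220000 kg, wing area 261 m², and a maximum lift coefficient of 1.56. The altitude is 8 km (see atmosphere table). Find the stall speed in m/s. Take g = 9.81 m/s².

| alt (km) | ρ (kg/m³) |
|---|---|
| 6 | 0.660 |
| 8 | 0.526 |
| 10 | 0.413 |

V_stall = 142 m/s

At 8 km, from the table: ρ = 0.526 kg/m³.
At stall, lift equals weight: L = W = m·g = 220000 × 9.81 = 2.158×10^6 N.
From L = ½ρV²S·CL,max = W: V_stall = √(2W/(ρSCL,max)) = √(2·2.158×10^6/(0.526·261·1.56))
V_stall = √20150 = 142 m/s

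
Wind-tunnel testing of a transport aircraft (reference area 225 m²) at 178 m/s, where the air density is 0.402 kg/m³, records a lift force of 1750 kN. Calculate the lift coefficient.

CL = 1.22

From L = ½ρv²S·CL, rearranging gives CL = 2L/(ρv²S).
CL = 2 × 1.75×10^6 / (0.402 × 178² × 225) = 1.22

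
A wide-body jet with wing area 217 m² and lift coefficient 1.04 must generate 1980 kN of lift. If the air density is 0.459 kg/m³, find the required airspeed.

v = 196 m/s

L = ½ρv²S·CL ⇒ v = √(2L/(ρ·S·CL))
v = √(2 × 1.98×10^6 / (0.459 × 217 × 1.04)) = √38230 = 196 m/s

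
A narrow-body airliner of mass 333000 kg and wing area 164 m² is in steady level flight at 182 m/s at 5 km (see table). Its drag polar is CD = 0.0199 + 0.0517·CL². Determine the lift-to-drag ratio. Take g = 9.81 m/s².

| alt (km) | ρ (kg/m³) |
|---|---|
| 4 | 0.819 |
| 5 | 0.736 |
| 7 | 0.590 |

L/D = 10.3

At 5 km, from the table: ρ = 0.736 kg/m³.
Level flight ⇒ L = W = m·g = 333000 × 9.81 = 3.2667×10^6 N.
q = ½ρv² = ½ × 0.736 × 182² = 12190 Pa.
CL = W/(q·S) = 3.2667×10^6 / (12190 × 164) = 1.634.
CD = 0.0199 + 0.0517 × 1.634² = 0.158.
L/D = CL/CD = 1.634 / 0.158 = 10.3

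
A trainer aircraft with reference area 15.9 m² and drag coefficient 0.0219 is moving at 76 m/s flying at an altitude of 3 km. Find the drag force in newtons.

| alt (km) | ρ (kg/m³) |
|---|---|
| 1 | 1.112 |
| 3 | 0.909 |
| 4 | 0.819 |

D = 914 N

At 3 km, from the table: ρ = 0.909 kg/m³.
D = ½ρv²S·CD = ½ × 0.909 × 76² × 15.9 × 0.0219 = 914 N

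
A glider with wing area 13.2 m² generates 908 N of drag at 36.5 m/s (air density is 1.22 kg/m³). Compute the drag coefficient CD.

From D = ½ρv²S·CD, rearranging gives CD = 2D/(ρv²S).
CD = 2 × 908 / (1.22 × 36.5² × 13.2) = 0.0846

CD = 0.0846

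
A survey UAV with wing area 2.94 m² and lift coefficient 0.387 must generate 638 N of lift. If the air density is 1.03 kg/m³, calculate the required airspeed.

L = ½ρv²S·CL ⇒ v = √(2L/(ρ·S·CL))
v = √(2 × 638 / (1.03 × 2.94 × 0.387)) = √1089 = 33 m/s

v = 33 m/s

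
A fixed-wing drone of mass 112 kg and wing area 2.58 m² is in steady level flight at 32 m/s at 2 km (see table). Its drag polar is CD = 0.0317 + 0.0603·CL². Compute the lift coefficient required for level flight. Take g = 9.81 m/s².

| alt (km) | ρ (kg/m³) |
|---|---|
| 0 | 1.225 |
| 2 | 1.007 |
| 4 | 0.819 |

At 2 km, from the table: ρ = 1.007 kg/m³.
Weight W = mg = 112 × 9.81 = 1098.7 N; in level flight L = W.
Dynamic pressure q = 0.5 × 1.007 × 32² = 515.6 Pa.
Required CL = L/(qS) = 1098.7/(515.6·2.58) = 0.826.

CL = 0.826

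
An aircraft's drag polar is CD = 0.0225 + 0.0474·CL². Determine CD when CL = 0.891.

CD = 0.0225 + 0.0474 × 0.891² = 0.0225 + 0.03763 = 0.0601

CD = 0.0601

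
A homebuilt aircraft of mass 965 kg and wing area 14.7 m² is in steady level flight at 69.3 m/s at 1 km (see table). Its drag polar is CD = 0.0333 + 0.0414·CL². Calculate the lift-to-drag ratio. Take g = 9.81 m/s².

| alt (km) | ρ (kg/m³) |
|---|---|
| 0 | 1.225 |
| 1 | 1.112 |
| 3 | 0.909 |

At 1 km, from the table: ρ = 1.112 kg/m³.
Level flight ⇒ L = W = m·g = 965 × 9.81 = 9466.6 N.
Dynamic pressure q = 0.5 × 1.112 × 69.3² = 2670 Pa.
CL = 2W/(ρv²S) = 2×9466.6/(1.112×69.3²×14.7) = 0.2412.
CD = 0.0333 + 0.0414 × 0.2412² = 0.03571.
L/D = CL/CD = 0.2412 / 0.03571 = 6.75

L/D = 6.75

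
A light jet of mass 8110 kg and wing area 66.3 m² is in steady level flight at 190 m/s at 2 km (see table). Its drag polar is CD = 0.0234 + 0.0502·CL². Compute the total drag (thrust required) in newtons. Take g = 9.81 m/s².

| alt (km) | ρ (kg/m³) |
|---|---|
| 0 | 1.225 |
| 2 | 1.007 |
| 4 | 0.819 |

D = 28500 N

At 2 km, from the table: ρ = 1.007 kg/m³.
Level flight ⇒ L = W = m·g = 8110 × 9.81 = 79559 N.
q = ½ρv² = ½ × 1.007 × 190² = 18180 Pa.
Required CL = L/(qS) = 79559/(18180·66.3) = 0.06602.
CD = 0.0234 + 0.0502 × 0.06602² = 0.02362.
D = q·S·CD = 18180 × 66.3 × 0.02362 = 28460 N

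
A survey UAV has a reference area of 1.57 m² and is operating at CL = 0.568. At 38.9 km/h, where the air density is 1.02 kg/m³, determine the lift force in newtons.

Convert speed: v = 38.9 km/h ÷ 3.6 = 10.81 m/s.
Dynamic pressure q = ½ρv² = ½ × 1.02 × 10.81² = 59.55 Pa.
L = q·S·CL = 59.55 × 1.57 × 0.568 = 53.1 N

L = 53.1 N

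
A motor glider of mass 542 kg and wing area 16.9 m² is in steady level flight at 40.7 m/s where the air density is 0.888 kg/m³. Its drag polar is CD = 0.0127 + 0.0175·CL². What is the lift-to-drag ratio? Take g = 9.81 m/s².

Weight W = mg = 542 × 9.81 = 5317 N; in level flight L = W.
q = ½ρv² = ½ × 0.888 × 40.7² = 735.5 Pa.
Required CL = L/(qS) = 5317/(735.5·16.9) = 0.4278.
CD = 0.0127 + 0.0175 × 0.4278² = 0.0159.
L/D = CL/CD = 0.4278 / 0.0159 = 26.9

L/D = 26.9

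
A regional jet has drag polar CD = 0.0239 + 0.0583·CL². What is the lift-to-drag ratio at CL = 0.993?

CD = 0.0239 + 0.0583 × 0.993² = 0.08139
L/D = CL/CD = 0.993 / 0.08139 = 12.2

L/D = 12.2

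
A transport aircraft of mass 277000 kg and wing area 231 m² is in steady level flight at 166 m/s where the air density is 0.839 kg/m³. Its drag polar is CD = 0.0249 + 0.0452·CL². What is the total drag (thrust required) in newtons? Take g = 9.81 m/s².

Level flight ⇒ L = W = m·g = 277000 × 9.81 = 2.7174×10^6 N.
q = ½ρv² = ½ × 0.839 × 166² = 11560 Pa.
Required CL = L/(qS) = 2.7174×10^6/(11560·231) = 1.018.
CD = 0.0249 + 0.0452 × 1.018² = 0.07171.
D = q·S·CD = 11560 × 231 × 0.07171 = 1.915×10^5 N

D = 1.91×10^5 N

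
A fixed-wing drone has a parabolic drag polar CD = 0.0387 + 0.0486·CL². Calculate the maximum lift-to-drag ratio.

For CD = CD0 + K·CL², (L/D)max occurs at CL* = √(CD0/K) and equals 1/(2√(K·CD0)).
(L/D)max = 1/(2√(0.0486 × 0.0387)) = 1/(2 × 0.04337) = 11.5

(L/D)max = 11.5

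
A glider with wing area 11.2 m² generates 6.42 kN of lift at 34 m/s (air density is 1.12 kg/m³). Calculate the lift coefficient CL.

From L = ½ρv²S·CL, rearranging gives CL = 2L/(ρv²S).
CL = 2 × 6420 / (1.12 × 34² × 11.2) = 0.885

CL = 0.885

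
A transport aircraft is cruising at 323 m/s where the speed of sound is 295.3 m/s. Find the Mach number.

M = v/a = 323 / 295.3 = 1.09

M = 1.09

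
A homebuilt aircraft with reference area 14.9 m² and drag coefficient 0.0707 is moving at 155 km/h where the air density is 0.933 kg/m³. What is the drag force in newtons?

D = 911 N

Convert speed: v = 155 km/h ÷ 3.6 = 43.06 m/s.
D = ½ρv²S·CD = ½ × 0.933 × 43.06² × 14.9 × 0.0707 = 911 N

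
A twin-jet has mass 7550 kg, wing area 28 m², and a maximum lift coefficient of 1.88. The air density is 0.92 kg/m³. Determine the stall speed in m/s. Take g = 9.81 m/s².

At stall, lift equals weight: L = W = m·g = 7550 × 9.81 = 74070 N.
V_stall = √(2W/(ρ·S·CL,max)) = √(2 × 74070 / (0.92 × 28 × 1.88))
V_stall = √3059 = 55.3 m/s

V_stall = 55.3 m/s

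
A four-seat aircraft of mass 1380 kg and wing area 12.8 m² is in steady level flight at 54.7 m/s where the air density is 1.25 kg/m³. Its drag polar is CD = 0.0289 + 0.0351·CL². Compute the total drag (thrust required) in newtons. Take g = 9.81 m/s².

In steady level flight, lift balances weight: W = mg = 1380 × 9.81 = 13538 N.
q = ½ρv² = ½ × 1.25 × 54.7² = 1870 Pa.
Required CL = L/(qS) = 13538/(1870·12.8) = 0.5656.
CD = 0.0289 + 0.0351 × 0.5656² = 0.04013.
D = q·S·CD = 1870 × 12.8 × 0.04013 = 960.5 N

D = 961 N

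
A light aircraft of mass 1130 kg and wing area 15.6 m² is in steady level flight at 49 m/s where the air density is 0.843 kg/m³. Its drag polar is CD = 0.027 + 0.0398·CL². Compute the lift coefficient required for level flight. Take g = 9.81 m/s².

In steady level flight, lift balances weight: W = mg = 1130 × 9.81 = 11085 N.
Dynamic pressure q = 0.5 × 0.843 × 49² = 1012 Pa.
CL = W/(q·S) = 11085 / (1012 × 15.6) = 0.7022.

CL = 0.702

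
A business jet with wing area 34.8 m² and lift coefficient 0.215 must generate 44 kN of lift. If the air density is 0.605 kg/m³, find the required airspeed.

v = 139 m/s

L = ½ρv²S·CL ⇒ v = √(2L/(ρ·S·CL))
v = √(2 × 44000 / (0.605 × 34.8 × 0.215)) = √19440 = 139 m/s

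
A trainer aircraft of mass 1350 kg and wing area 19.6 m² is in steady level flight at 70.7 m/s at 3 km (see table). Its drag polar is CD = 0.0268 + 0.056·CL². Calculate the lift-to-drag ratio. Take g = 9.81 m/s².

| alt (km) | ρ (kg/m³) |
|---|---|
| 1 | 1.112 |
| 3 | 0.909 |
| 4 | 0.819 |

At 3 km, from the table: ρ = 0.909 kg/m³.
Weight W = mg = 1350 × 9.81 = 13244 N; in level flight L = W.
Dynamic pressure q = 0.5 × 0.909 × 70.7² = 2272 Pa.
CL = W/(q·S) = 13244 / (2272 × 19.6) = 0.2974.
CD = 0.0268 + 0.056 × 0.2974² = 0.03175.
L/D = CL/CD = 0.2974 / 0.03175 = 9.37

L/D = 9.37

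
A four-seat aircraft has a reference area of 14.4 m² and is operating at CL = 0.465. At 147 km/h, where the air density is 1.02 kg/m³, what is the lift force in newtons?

Convert speed: v = 147 km/h ÷ 3.6 = 40.83 m/s.
L = ½ρv²S·CL = ½ × 1.02 × 40.83² × 14.4 × 0.465 = 5690 N ≈ 5.69 kN

L = 5690 N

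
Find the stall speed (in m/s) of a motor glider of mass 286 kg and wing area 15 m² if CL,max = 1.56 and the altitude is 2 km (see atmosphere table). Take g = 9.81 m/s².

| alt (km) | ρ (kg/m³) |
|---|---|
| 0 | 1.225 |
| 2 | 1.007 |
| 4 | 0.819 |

At 2 km, from the table: ρ = 1.007 kg/m³.
Weight W = mg = 286 × 9.81 = 2806 N.
From L = ½ρV²S·CL,max = W: V_stall = √(2W/(ρSCL,max)) = √(2·2806/(1.007·15·1.56))
V_stall = √238.1 = 15.4 m/s

V_stall = 15.4 m/s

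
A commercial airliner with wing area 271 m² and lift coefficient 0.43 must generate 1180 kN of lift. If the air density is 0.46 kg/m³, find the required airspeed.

v = 210 m/s

L = ½ρv²S·CL ⇒ v = √(2L/(ρ·S·CL))
v = √(2 × 1.18×10^6 / (0.46 × 271 × 0.43)) = √44030 = 210 m/s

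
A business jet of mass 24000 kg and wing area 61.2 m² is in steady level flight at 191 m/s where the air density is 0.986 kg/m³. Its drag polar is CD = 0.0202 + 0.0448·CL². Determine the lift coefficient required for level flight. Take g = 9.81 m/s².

Weight W = mg = 24000 × 9.81 = 2.3544×10^5 N; in level flight L = W.
q = ½ρv² = ½ × 0.986 × 191² = 17990 Pa.
CL = W/(q·S) = 2.3544×10^5 / (17990 × 61.2) = 0.2139.

CL = 0.214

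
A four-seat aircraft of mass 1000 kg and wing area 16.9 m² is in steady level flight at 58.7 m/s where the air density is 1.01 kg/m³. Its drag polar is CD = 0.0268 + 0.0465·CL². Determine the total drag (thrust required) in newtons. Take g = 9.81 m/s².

D = 940 N

In steady level flight, lift balances weight: W = mg = 1000 × 9.81 = 9810 N.
Dynamic pressure q = 0.5 × 1.01 × 58.7² = 1740 Pa.
Required CL = L/(qS) = 9810/(1740·16.9) = 0.3336.
CD = 0.0268 + 0.0465 × 0.3336² = 0.03197.
D = q·S·CD = 1740 × 16.9 × 0.03197 = 940.3 N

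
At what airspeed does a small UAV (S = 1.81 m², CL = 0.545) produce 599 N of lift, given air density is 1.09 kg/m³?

v = 33.4 m/s

L = ½ρv²S·CL ⇒ v = √(2L/(ρ·S·CL))
v = √(2 × 599 / (1.09 × 1.81 × 0.545)) = √1114 = 33.4 m/s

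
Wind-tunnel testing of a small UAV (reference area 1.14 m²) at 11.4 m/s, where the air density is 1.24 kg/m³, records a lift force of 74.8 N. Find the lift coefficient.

CL = 0.814

From L = ½ρv²S·CL, rearranging gives CL = 2L/(ρv²S).
CL = 2 × 74.8 / (1.24 × 11.4² × 1.14) = 0.814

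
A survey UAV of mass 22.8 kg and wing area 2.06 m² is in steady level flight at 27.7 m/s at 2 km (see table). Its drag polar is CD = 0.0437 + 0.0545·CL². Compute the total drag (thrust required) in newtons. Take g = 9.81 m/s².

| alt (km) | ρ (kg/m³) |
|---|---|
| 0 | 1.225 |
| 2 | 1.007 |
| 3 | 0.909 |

At 2 km, from the table: ρ = 1.007 kg/m³.
Level flight ⇒ L = W = m·g = 22.8 × 9.81 = 223.67 N.
q = ½ρv² = ½ × 1.007 × 27.7² = 386.3 Pa.
CL = 2W/(ρv²S) = 2×223.67/(1.007×27.7²×2.06) = 0.281.
CD = 0.0437 + 0.0545 × 0.281² = 0.048.
D = q·S·CD = 386.3 × 2.06 × 0.048 = 38.2 N

D = 38.2 N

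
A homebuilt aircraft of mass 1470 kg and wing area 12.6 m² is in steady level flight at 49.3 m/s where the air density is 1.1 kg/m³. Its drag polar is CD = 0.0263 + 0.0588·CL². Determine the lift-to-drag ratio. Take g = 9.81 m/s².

Weight W = mg = 1470 × 9.81 = 14421 N; in level flight L = W.
Dynamic pressure q = 0.5 × 1.1 × 49.3² = 1337 Pa.
CL = W/(q·S) = 14421 / (1337 × 12.6) = 0.8562.
CD = 0.0263 + 0.0588 × 0.8562² = 0.0694.
L/D = CL/CD = 0.8562 / 0.0694 = 12.3

L/D = 12.3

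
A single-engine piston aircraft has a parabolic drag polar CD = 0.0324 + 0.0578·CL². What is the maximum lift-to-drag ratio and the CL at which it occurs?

(L/D)max = 11.6, at CL = 0.749

For CD = CD0 + K·CL², (L/D)max occurs at CL* = √(CD0/K) and equals 1/(2√(K·CD0)).
(L/D)max = 1/(2√(0.0578 × 0.0324)) = 1/(2 × 0.04327) = 11.6
CL* = √(0.0324/0.0578) = 0.749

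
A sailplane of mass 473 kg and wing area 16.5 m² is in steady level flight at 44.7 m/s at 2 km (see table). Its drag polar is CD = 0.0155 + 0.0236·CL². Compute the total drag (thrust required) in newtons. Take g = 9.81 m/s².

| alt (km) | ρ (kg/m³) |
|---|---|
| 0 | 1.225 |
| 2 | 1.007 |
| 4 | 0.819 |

At 2 km, from the table: ρ = 1.007 kg/m³.
In steady level flight, lift balances weight: W = mg = 473 × 9.81 = 4640.1 N.
Dynamic pressure q = 0.5 × 1.007 × 44.7² = 1006 Pa.
Required CL = L/(qS) = 4640.1/(1006·16.5) = 0.2795.
CD = 0.0155 + 0.0236 × 0.2795² = 0.01734.
D = q·S·CD = 1006 × 16.5 × 0.01734 = 287.9 N

D = 288 N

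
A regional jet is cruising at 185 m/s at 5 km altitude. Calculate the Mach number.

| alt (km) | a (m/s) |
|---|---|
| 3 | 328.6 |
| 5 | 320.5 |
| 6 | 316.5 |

At 5 km, from the table: a = 320.5 m/s.
M = v/a = 185 / 320.5 = 0.577

M = 0.577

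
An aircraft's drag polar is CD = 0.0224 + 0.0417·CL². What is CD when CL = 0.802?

CD = 0.0224 + 0.0417 × 0.802² = 0.0224 + 0.02682 = 0.0492

CD = 0.0492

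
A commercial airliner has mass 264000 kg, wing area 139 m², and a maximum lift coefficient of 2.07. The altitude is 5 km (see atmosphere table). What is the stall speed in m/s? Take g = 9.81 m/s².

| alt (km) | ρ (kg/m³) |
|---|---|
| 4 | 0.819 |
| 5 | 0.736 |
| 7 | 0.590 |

V_stall = 156 m/s

At 5 km, from the table: ρ = 0.736 kg/m³.
At stall, lift equals weight: L = W = m·g = 264000 × 9.81 = 2.59×10^6 N.
V_stall = √(2W/(ρ·S·CL,max)) = √(2 × 2.59×10^6 / (0.736 × 139 × 2.07))
V_stall = √24460 = 156 m/s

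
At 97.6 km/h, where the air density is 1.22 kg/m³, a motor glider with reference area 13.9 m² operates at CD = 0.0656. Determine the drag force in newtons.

Convert speed: v = 97.6 km/h ÷ 3.6 = 27.11 m/s.
D = ½ρv²S·CD = ½ × 1.22 × 27.11² × 13.9 × 0.0656 = 409 N

D = 409 N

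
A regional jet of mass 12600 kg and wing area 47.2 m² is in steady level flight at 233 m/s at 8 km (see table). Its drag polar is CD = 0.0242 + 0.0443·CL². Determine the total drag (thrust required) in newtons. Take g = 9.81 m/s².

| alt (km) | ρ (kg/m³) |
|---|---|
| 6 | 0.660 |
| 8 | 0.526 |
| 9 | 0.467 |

At 8 km, from the table: ρ = 0.526 kg/m³.
Weight W = mg = 12600 × 9.81 = 1.2361×10^5 N; in level flight L = W.
Dynamic pressure q = 0.5 × 0.526 × 233² = 14280 Pa.
Required CL = L/(qS) = 1.2361×10^5/(14280·47.2) = 0.1834.
CD = 0.0242 + 0.0443 × 0.1834² = 0.02569.
D = q·S·CD = 14280 × 47.2 × 0.02569 = 17310 N

D = 17300 N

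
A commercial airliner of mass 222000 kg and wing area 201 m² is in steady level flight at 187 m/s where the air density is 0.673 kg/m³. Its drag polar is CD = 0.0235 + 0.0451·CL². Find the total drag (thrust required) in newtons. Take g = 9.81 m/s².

D = 1.46×10^5 N

In steady level flight, lift balances weight: W = mg = 222000 × 9.81 = 2.1778×10^6 N.
Dynamic pressure q = 0.5 × 0.673 × 187² = 11770 Pa.
CL = W/(q·S) = 2.1778×10^6 / (11770 × 201) = 0.9208.
CD = 0.0235 + 0.0451 × 0.9208² = 0.06174.
D = q·S·CD = 11770 × 201 × 0.06174 = 1.46×10^5 N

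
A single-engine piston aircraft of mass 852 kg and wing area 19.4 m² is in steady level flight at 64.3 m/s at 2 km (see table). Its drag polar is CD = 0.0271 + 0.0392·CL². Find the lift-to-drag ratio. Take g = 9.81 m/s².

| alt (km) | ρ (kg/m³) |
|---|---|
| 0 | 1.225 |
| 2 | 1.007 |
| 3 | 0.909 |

L/D = 7.19

At 2 km, from the table: ρ = 1.007 kg/m³.
In steady level flight, lift balances weight: W = mg = 852 × 9.81 = 8358.1 N.
Dynamic pressure q = 0.5 × 1.007 × 64.3² = 2082 Pa.
Required CL = L/(qS) = 8358.1/(2082·19.4) = 0.207.
CD = 0.0271 + 0.0392 × 0.207² = 0.02878.
L/D = CL/CD = 0.207 / 0.02878 = 7.19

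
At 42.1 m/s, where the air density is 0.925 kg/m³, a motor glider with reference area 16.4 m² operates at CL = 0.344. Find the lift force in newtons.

L = 4620 N

Dynamic pressure q = ½ρv² = ½ × 0.925 × 42.1² = 819.7 Pa.
L = q·S·CL = 819.7 × 16.4 × 0.344 = 4620 N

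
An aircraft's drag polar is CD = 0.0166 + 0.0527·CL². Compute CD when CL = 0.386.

CD = 0.0245

CD = 0.0166 + 0.0527 × 0.386² = 0.0166 + 0.007852 = 0.0245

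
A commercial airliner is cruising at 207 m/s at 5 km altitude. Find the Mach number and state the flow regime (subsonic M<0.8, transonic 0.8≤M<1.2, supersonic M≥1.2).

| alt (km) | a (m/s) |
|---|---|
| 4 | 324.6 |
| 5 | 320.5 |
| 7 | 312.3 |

At 5 km, from the table: a = 320.5 m/s.
M = v/a = 207 / 320.5 = 0.646
M = 0.646 → subsonic.

M = 0.646 (subsonic)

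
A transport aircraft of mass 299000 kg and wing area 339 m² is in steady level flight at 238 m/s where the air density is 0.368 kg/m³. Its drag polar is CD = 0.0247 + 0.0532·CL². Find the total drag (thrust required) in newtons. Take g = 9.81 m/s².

D = 2.17×10^5 N

Level flight ⇒ L = W = m·g = 299000 × 9.81 = 2.9332×10^6 N.
Dynamic pressure q = 0.5 × 0.368 × 238² = 10420 Pa.
Required CL = L/(qS) = 2.9332×10^6/(10420·339) = 0.8302.
CD = 0.0247 + 0.0532 × 0.8302² = 0.06136.
D = q·S·CD = 10420 × 339 × 0.06136 = 2.168×10^5 N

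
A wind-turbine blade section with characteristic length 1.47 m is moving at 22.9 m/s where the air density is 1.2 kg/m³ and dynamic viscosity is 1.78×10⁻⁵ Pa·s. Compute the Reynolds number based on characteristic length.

Re = ρ·v·c/μ = 1.2 × 22.9 × 1.47 / (1.78×10⁻⁵) = 2.27×10^6

Re = 2.27×10^6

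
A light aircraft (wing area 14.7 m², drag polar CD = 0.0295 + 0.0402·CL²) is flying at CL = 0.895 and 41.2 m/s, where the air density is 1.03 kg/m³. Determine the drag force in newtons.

CD = 0.0295 + 0.0402 × 0.895² = 0.0617
D = ½ρv²S·CD = ½ × 1.03 × 41.2² × 14.7 × 0.0617 = 793 N

D = 793 N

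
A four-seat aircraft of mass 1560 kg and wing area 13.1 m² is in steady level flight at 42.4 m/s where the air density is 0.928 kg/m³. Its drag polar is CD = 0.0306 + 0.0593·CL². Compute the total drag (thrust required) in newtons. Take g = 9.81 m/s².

D = 1610 N

Level flight ⇒ L = W = m·g = 1560 × 9.81 = 15304 N.
Dynamic pressure q = 0.5 × 0.928 × 42.4² = 834.2 Pa.
CL = 2W/(ρv²S) = 2×15304/(0.928×42.4²×13.1) = 1.4.
CD = 0.0306 + 0.0593 × 1.4² = 0.1469.
D = q·S·CD = 834.2 × 13.1 × 0.1469 = 1605 N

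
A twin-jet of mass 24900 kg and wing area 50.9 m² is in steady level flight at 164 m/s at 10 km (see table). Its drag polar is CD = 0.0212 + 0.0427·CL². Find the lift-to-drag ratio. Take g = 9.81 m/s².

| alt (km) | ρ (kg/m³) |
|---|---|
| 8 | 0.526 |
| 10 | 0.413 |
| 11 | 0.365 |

L/D = 16.3

At 10 km, from the table: ρ = 0.413 kg/m³.
Level flight ⇒ L = W = m·g = 24900 × 9.81 = 2.4427×10^5 N.
q = ½ρv² = ½ × 0.413 × 164² = 5554 Pa.
Required CL = L/(qS) = 2.4427×10^5/(5554·50.9) = 0.8641.
CD = 0.0212 + 0.0427 × 0.8641² = 0.05308.
L/D = CL/CD = 0.8641 / 0.05308 = 16.3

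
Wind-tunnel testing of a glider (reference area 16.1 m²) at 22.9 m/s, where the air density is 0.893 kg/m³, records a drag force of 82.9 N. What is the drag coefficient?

From D = ½ρv²S·CD, rearranging gives CD = 2D/(ρv²S).
CD = 2 × 82.9 / (0.893 × 22.9² × 16.1) = 0.022

CD = 0.022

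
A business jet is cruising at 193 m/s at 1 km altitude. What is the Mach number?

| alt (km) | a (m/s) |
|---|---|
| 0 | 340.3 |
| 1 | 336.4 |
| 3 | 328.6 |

M = 0.574

At 1 km, from the table: a = 336.4 m/s.
M = v/a = 193 / 336.4 = 0.574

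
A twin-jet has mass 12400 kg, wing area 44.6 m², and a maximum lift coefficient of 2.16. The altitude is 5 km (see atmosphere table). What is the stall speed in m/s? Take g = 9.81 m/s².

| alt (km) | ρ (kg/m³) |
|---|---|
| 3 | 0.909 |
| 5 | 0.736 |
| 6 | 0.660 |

At 5 km, from the table: ρ = 0.736 kg/m³.
Stall occurs when L = W at CL,max. W = mg = 12400 × 9.81 = 1.216×10^5 N.
From L = ½ρV²S·CL,max = W: V_stall = √(2W/(ρSCL,max)) = √(2·1.216×10^5/(0.736·44.6·2.16))
V_stall = √3431 = 58.6 m/s

V_stall = 58.6 m/s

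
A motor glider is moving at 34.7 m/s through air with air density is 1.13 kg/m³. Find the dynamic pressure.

q = 680 Pa

q = ½ρv² = ½ × 1.13 × 34.7² = 680 Pa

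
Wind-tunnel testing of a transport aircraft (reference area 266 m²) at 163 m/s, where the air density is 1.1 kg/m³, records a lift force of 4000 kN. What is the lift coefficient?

CL = 1.03

From L = ½ρv²S·CL, rearranging gives CL = 2L/(ρv²S).
CL = 2 × 4×10^6 / (1.1 × 163² × 266) = 1.03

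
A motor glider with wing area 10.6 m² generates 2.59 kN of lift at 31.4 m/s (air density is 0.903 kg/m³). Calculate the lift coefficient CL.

CL = 0.549

From L = ½ρv²S·CL, rearranging gives CL = 2L/(ρv²S).
CL = 2 × 2590 / (0.903 × 31.4² × 10.6) = 0.549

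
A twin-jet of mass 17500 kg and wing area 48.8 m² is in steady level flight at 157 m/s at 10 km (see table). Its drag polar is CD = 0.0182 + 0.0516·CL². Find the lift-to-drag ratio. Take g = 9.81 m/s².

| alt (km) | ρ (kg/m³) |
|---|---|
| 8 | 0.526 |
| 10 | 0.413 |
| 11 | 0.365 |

At 10 km, from the table: ρ = 0.413 kg/m³.
Level flight ⇒ L = W = m·g = 17500 × 9.81 = 1.7168×10^5 N.
Dynamic pressure q = 0.5 × 0.413 × 157² = 5090 Pa.
CL = W/(q·S) = 1.7168×10^5 / (5090 × 48.8) = 0.6911.
CD = 0.0182 + 0.0516 × 0.6911² = 0.04285.
L/D = CL/CD = 0.6911 / 0.04285 = 16.1

L/D = 16.1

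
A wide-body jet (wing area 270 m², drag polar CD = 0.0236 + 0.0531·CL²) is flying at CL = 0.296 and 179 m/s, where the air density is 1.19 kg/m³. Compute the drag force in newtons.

CD = 0.0236 + 0.0531 × 0.296² = 0.02825
D = ½ρv²S·CD = ½ × 1.19 × 179² × 270 × 0.02825 = 1.45×10^5 N

D = 1.45×10^5 N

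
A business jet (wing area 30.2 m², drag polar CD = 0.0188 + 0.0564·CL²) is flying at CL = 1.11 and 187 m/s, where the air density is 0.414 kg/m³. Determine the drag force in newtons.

CD = 0.0188 + 0.0564 × 1.11² = 0.08829
D = ½ρv²S·CD = ½ × 0.414 × 187² × 30.2 × 0.08829 = 19300 N

D = 19300 N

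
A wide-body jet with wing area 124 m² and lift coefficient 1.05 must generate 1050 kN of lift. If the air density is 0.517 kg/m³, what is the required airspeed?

v = 177 m/s

L = ½ρv²S·CL ⇒ v = √(2L/(ρ·S·CL))
v = √(2 × 1.05×10^6 / (0.517 × 124 × 1.05)) = √31200 = 177 m/s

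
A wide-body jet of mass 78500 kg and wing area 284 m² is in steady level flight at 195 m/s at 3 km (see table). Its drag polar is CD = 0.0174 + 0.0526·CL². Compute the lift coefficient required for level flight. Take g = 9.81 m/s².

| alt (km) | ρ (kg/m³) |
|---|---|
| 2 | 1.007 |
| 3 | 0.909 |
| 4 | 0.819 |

At 3 km, from the table: ρ = 0.909 kg/m³.
Level flight ⇒ L = W = m·g = 78500 × 9.81 = 7.7008×10^5 N.
Dynamic pressure q = 0.5 × 0.909 × 195² = 17280 Pa.
CL = W/(q·S) = 7.7008×10^5 / (17280 × 284) = 0.1569.

CL = 0.157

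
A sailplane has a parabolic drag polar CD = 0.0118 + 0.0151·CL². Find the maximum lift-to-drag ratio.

(L/D)max = 37.5

For CD = CD0 + K·CL², (L/D)max occurs at CL* = √(CD0/K) and equals 1/(2√(K·CD0)).
(L/D)max = 1/(2√(0.0151 × 0.0118)) = 1/(2 × 0.01335) = 37.5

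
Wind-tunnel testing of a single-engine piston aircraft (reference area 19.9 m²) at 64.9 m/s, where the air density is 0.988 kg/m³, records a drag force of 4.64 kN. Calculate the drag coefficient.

CD = 0.112

From D = ½ρv²S·CD, rearranging gives CD = 2D/(ρv²S).
CD = 2 × 4640 / (0.988 × 64.9² × 19.9) = 0.112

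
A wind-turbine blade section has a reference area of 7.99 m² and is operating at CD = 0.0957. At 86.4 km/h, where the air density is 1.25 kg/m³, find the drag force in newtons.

D = 275 N

Convert speed: v = 86.4 km/h ÷ 3.6 = 24 m/s.
Dynamic pressure q = ½ρv² = ½ × 1.25 × 24² = 360 Pa.
D = q·S·CD = 360 × 7.99 × 0.0957 = 275 N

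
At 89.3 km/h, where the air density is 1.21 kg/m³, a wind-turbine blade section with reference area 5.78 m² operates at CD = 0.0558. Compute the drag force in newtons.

Convert speed: v = 89.3 km/h ÷ 3.6 = 24.81 m/s.
Dynamic pressure q = ½ρv² = ½ × 1.21 × 24.81² = 372.3 Pa.
D = q·S·CD = 372.3 × 5.78 × 0.0558 = 120 N

D = 120 N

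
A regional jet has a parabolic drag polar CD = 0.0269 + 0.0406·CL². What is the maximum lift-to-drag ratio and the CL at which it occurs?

For CD = CD0 + K·CL², (L/D)max occurs at CL* = √(CD0/K) and equals 1/(2√(K·CD0)).
(L/D)max = 1/(2√(0.0406 × 0.0269)) = 1/(2 × 0.03305) = 15.1
CL* = √(0.0269/0.0406) = 0.814

(L/D)max = 15.1, at CL = 0.814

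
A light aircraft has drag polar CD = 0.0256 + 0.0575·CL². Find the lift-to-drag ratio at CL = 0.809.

CD = 0.0256 + 0.0575 × 0.809² = 0.06323
L/D = CL/CD = 0.809 / 0.06323 = 12.8

L/D = 12.8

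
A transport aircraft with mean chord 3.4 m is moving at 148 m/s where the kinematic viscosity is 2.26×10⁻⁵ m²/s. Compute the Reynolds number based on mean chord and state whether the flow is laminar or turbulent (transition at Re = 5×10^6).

Re = v·c/ν = 148 × 3.4 / (2.26×10⁻⁵) = 2.23×10^7
Since 2.23×10^7 > 5×10^6, the flow is turbulent.

Re = 2.23×10^7 (turbulent)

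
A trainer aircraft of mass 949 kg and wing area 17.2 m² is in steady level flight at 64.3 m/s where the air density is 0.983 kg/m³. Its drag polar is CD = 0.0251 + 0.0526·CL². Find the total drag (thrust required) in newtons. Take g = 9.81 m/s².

D = 1010 N

Weight W = mg = 949 × 9.81 = 9309.7 N; in level flight L = W.
Dynamic pressure q = 0.5 × 0.983 × 64.3² = 2032 Pa.
Required CL = L/(qS) = 9309.7/(2032·17.2) = 0.2664.
CD = 0.0251 + 0.0526 × 0.2664² = 0.02883.
D = q·S·CD = 2032 × 17.2 × 0.02883 = 1008 N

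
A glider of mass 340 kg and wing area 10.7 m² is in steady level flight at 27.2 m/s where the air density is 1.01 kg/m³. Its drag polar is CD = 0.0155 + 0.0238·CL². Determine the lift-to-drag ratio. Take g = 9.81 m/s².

In steady level flight, lift balances weight: W = mg = 340 × 9.81 = 3335.4 N.
Dynamic pressure q = 0.5 × 1.01 × 27.2² = 373.6 Pa.
Required CL = L/(qS) = 3335.4/(373.6·10.7) = 0.8343.
CD = 0.0155 + 0.0238 × 0.8343² = 0.03207.
L/D = CL/CD = 0.8343 / 0.03207 = 26

L/D = 26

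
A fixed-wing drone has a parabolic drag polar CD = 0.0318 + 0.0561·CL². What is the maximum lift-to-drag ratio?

(L/D)max = 11.8

For CD = CD0 + K·CL², (L/D)max occurs at CL* = √(CD0/K) and equals 1/(2√(K·CD0)).
(L/D)max = 1/(2√(0.0561 × 0.0318)) = 1/(2 × 0.04224) = 11.8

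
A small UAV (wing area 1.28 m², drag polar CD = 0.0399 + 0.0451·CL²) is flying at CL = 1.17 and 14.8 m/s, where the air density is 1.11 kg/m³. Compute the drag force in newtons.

D = 15.8 N

CD = 0.0399 + 0.0451 × 1.17² = 0.1016
D = ½ρv²S·CD = ½ × 1.11 × 14.8² × 1.28 × 0.1016 = 15.8 N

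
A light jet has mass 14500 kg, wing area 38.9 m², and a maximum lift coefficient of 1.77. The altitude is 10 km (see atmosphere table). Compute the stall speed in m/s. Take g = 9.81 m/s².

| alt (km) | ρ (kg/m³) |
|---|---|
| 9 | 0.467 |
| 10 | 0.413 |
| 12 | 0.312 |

At 10 km, from the table: ρ = 0.413 kg/m³.
Stall occurs when L = W at CL,max. W = mg = 14500 × 9.81 = 1.422×10^5 N.
V_stall = √(2W/(ρ·S·CL,max)) = √(2 × 1.422×10^5 / (0.413 × 38.9 × 1.77))
V_stall = √10000 = 100 m/s

V_stall = 100 m/s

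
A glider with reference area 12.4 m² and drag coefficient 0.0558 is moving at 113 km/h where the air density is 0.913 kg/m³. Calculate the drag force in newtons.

D = 311 N

Convert speed: v = 113 km/h ÷ 3.6 = 31.39 m/s.
D = ½ρv²S·CD = ½ × 0.913 × 31.39² × 12.4 × 0.0558 = 311 N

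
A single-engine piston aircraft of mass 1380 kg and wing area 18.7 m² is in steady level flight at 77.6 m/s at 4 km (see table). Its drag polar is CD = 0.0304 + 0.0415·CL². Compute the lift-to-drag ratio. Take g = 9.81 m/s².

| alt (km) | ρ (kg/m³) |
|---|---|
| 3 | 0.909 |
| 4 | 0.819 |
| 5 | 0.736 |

At 4 km, from the table: ρ = 0.819 kg/m³.
Weight W = mg = 1380 × 9.81 = 13538 N; in level flight L = W.
q = ½ρv² = ½ × 0.819 × 77.6² = 2466 Pa.
CL = W/(q·S) = 13538 / (2466 × 18.7) = 0.2936.
CD = 0.0304 + 0.0415 × 0.2936² = 0.03398.
L/D = CL/CD = 0.2936 / 0.03398 = 8.64

L/D = 8.64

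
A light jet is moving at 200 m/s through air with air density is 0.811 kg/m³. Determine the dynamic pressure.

q = ½ρv² = ½ × 0.811 × 200² = 16200 Pa

q = 16200 Pa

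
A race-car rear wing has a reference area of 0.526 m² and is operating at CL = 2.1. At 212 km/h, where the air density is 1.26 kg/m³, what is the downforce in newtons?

L = 2410 N

Convert speed: v = 212 km/h ÷ 3.6 = 58.89 m/s.
L = ½ρv²S·CL = ½ × 1.26 × 58.89² × 0.526 × 2.1 = 2410 N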